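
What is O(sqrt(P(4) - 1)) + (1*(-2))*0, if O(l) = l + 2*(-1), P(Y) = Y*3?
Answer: -2 + sqrt(11) ≈ 1.3166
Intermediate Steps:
P(Y) = 3*Y
O(l) = -2 + l (O(l) = l - 2 = -2 + l)
O(sqrt(P(4) - 1)) + (1*(-2))*0 = (-2 + sqrt(3*4 - 1)) + (1*(-2))*0 = (-2 + sqrt(12 - 1)) - 2*0 = (-2 + sqrt(11)) + 0 = -2 + sqrt(11)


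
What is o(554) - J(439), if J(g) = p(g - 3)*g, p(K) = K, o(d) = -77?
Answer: -191481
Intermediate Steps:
J(g) = g*(-3 + g) (J(g) = (g - 3)*g = (-3 + g)*g = g*(-3 + g))
o(554) - J(439) = -77 - 439*(-3 + 439) = -77 - 439*436 = -77 - 1*191404 = -77 - 191404 = -191481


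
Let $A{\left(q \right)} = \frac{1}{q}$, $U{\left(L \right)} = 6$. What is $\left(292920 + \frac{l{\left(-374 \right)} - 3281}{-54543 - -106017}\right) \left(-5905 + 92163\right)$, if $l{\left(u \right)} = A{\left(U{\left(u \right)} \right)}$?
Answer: $\frac{3901732473043555}{154422} \approx 2.5267 \cdot 10^{10}$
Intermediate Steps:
$l{\left(u \right)} = \frac{1}{6}$
$\left(292920 + \frac{l{\left(-374 \right)} - 3281}{-54543 - -106017}\right) \left(-5905 + 92163\right) = \left(292920 + \frac{\frac{1}{6} - 3281}{-54543 - -106017}\right) \left(-5905 + 92163\right) = \left(292920 - \frac{19685}{6 \left(-54543 + 106017\right)}\right) 86258 = \left(292920 - \frac{19685}{6 \cdot 51474}\right) 86258 = \left(292920 - \frac{19685}{308844}\right) 86258 = \frac{90466564795}{308844} \cdot 86258 = \frac{3901732473043555}{154422}$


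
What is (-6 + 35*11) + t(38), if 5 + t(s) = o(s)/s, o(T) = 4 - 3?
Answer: 14213/38 ≈ 374.03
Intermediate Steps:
o(T) = 1
t(s) = -5 + 1/s
(-6 + 35*11) + t(38) = (-6 + 35*11) + (-5 + 1/38) = (-6 + 385) + (-5 + 1/38) = 379 - 189/38 = 14213/38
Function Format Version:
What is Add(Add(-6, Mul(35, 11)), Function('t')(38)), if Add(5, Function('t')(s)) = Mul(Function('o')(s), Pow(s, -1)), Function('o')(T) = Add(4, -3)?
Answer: Rational(14213, 38) ≈ 374.03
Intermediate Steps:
Function('o')(T) = 1
Function('t')(s) = Add(-5, Pow(s, -1)) (Function('t')(s) = Add(-5, Mul(1, Pow(s, -1))) = Add(-5, Pow(s, -1)))
Add(Add(-6, Mul(35, 11)), Function('t')(38)) = Add(Add(-6, Mul(35, 11)), Add(-5, Pow(38, -1))) = Add(Add(-6, 385), Add(-5, Rational(1, 38))) = Add(379, Rational(-189, 38)) = Rational(14213, 38)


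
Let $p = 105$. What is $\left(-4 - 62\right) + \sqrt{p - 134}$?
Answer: $-66 + i \sqrt{29} \approx -66.0 + 5.3852 i$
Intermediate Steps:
$\left(-4 - 62\right) + \sqrt{p - 134} = \left(-4 - 62\right) + \sqrt{105 - 134} = -66 + \sqrt{-29} = -66 + i \sqrt{29}$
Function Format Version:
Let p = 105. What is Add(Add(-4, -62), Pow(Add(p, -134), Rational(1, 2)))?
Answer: Add(-66, Mul(I, Pow(29, Rational(1, 2)))) ≈ Add(-66.000, Mul(5.3852, I))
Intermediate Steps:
Add(Add(-4, -62), Pow(Add(p, -134), Rational(1, 2))) = Add(Add(-4, -62), Pow(Add(105, -134), Rational(1, 2))) = Add(-66, Pow(-29, Rational(1, 2))) = Add(-66, Mul(I, Pow(29, Rational(1, 2))))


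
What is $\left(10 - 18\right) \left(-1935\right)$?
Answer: $15480$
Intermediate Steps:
$\left(10 - 18\right) \left(-1935\right) = \left(-8\right) \left(-1935\right) = 15480$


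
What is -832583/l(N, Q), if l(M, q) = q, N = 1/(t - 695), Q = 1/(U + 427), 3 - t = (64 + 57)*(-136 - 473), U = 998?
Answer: -1186430775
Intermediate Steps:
t = 73692 (t = 3 - (64 + 57)*(-136 - 473) = 3 - 121*(-609) = 3 - 1*(-73689) = 3 + 73689 = 73692)
Q = 1/1425 (Q = 1/(998 + 427) = 1/1425 ≈ 0.00070175)
N = 1/72997 (N = 1/(73692 - 695) = 1/72997 ≈ 1.3699e-5)
-832583/l(N, Q) = -832583/1/1425 = -832583*1425 = -1186430775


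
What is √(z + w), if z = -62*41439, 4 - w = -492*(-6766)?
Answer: I*√5898086 ≈ 2428.6*I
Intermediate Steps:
w = -3328868 (w = 4 - (-492)*(-6766) = 4 - 1*3328872 = 4 - 3328872 = -3328868)
z = -2569218
√(z + w) = √(-2569218 - 3328868) = √(-5898086) = I*√5898086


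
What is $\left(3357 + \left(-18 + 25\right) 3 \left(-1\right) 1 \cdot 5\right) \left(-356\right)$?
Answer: $-1157712$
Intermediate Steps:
$\left(3357 + \left(-18 + 25\right) 3 \left(-1\right) 1 \cdot 5\right) \left(-356\right) = \left(3357 + 7 \left(\left(-3\right) 5\right)\right) \left(-356\right) = \left(3357 + 7 \left(-15\right)\right) \left(-356\right) = \left(3357 - 105\right) \left(-356\right) = 3252 \left(-356\right) = -1157712$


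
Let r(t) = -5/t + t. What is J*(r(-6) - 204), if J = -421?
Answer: 528355/6 ≈ 88059.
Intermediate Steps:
r(t) = t - 5/t
J*(r(-6) - 204) = -421*((-6 - 5/(-6)) - 204) = -421*((-6 - 5*(-⅙)) - 204) = -421*((-6 + ⅚) - 204) = -421*(-31/6 - 204) = -421*(-1255/6) = 528355/6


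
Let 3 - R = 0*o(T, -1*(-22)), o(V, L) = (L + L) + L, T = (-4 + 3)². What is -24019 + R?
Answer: -24016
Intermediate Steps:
T = 1 (T = (-1)² = 1)
o(V, L) = 3*L (o(V, L) = 2*L + L = 3*L)
R = 3 (R = 3 - 0*3*(-1*(-22)) = 3 - 0*3*22 = 3 - 0*66 = 3 - 1*0 = 3 + 0 = 3)
-24019 + R = -24019 + 3 = -24016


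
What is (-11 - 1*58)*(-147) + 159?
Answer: 10302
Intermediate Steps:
(-11 - 1*58)*(-147) + 159 = (-11 - 58)*(-147) + 159 = -69*(-147) + 159 = 10143 + 159 = 10302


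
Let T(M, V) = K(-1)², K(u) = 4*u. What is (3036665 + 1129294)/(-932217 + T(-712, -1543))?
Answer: -4165959/932201 ≈ -4.4689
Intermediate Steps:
T(M, V) = 16 (T(M, V) = (4*(-1))² = (-4)² = 16)
(3036665 + 1129294)/(-932217 + T(-712, -1543)) = (3036665 + 1129294)/(-932217 + 16) = 4165959/(-932201) = 4165959*(-1/932201) = -4165959/932201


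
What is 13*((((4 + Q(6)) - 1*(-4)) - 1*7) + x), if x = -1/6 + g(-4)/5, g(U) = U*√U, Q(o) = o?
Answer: 533/6 - 104*I/5 ≈ 88.833 - 20.8*I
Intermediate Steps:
g(U) = U^(3/2)
x = -⅙ - 8*I/5 (x = -1/6 + (-4)^(3/2)/5 = -1*⅙ - 8*I*(⅕) = -⅙ - 8*I/5 ≈ -0.16667 - 1.6*I)
13*((((4 + Q(6)) - 1*(-4)) - 1*7) + x) = 13*((((4 + 6) - 1*(-4)) - 1*7) + (-⅙ - 8*I/5)) = 13*(((10 + 4) - 7) + (-⅙ - 8*I/5)) = 13*((14 - 7) + (-⅙ - 8*I/5)) = 13*(7 + (-⅙ - 8*I/5)) = 13*(41/6 - 8*I/5) = 533/6 - 104*I/5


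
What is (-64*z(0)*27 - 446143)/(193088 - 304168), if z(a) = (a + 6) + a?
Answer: 456511/111080 ≈ 4.1097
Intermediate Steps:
z(a) = 6 + 2*a (z(a) = (6 + a) + a = 6 + 2*a)
(-64*z(0)*27 - 446143)/(193088 - 304168) = (-64*(6 + 2*0)*27 - 446143)/(193088 - 304168) = (-64*(6 + 0)*27 - 446143)/(-111080) = (-64*6*27 - 446143)*(-1/111080) = (-384*27 - 446143)*(-1/111080) = (-10368 - 446143)*(-1/111080) = -456511*(-1/111080) = 456511/111080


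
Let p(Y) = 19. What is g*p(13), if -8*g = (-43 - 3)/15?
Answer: 437/60 ≈ 7.2833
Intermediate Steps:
g = 23/60 (g = -(-43 - 3)/(8*15) = -(-23)/(4*15) = -⅛*(-46/15) = 23/60 ≈ 0.38333)
g*p(13) = (23/60)*19 = 437/60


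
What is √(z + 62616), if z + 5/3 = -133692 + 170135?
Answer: 2*√222879/3 ≈ 314.73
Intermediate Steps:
z = 109324/3 (z = -5/3 + (-133692 + 170135) = -5/3 + 36443 = 109324/3 ≈ 36441.)
√(z + 62616) = √(109324/3 + 62616) = √(297172/3) = 2*√222879/3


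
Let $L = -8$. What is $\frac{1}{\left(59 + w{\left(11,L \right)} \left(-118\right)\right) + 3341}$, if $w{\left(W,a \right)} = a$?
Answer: $\frac{1}{4344} \approx 0.0002302$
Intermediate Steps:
$\frac{1}{\left(59 + w{\left(11,L \right)} \left(-118\right)\right) + 3341} = \frac{1}{\left(59 - -944\right) + 3341} = \frac{1}{\left(59 + 944\right) + 3341} = \frac{1}{1003 + 3341} = \frac{1}{4344}$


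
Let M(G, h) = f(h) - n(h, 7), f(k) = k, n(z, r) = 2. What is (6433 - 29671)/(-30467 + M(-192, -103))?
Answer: 11619/15286 ≈ 0.76011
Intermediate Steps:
M(G, h) = -2 + h (M(G, h) = h - 1*2 = h - 2 = -2 + h)
(6433 - 29671)/(-30467 + M(-192, -103)) = (6433 - 29671)/(-30467 + (-2 - 103)) = -23238/(-30467 - 105) = -23238/(-30572) = -23238*(-1/30572) = 11619/15286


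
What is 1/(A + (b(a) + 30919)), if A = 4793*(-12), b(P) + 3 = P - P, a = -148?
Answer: -1/26600 ≈ -3.7594e-5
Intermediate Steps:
b(P) = -3 (b(P) = -3 + (P - P) = -3 + 0 = -3)
A = -57516
1/(A + (b(a) + 30919)) = 1/(-57516 + (-3 + 30919)) = 1/(-57516 + 30916) = 1/(-26600) = -1/26600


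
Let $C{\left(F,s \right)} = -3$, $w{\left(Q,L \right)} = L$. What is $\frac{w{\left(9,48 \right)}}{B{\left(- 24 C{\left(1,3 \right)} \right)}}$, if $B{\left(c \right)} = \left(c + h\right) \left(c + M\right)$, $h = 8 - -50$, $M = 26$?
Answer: $\frac{12}{3185} \approx 0.0037677$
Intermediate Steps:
$h = 58$ ($h = 8 + 50 = 58$)
$B{\left(c \right)} = \left(26 + c\right) \left(58 + c\right)$ ($B{\left(c \right)} = \left(c + 58\right) \left(c + 26\right) = \left(58 + c\right) \left(26 + c\right) = \left(26 + c\right) \left(58 + c\right)$)
$\frac{w{\left(9,48 \right)}}{B{\left(- 24 C{\left(1,3 \right)} \right)}} = \frac{48}{1508 + \left(\left(-24\right) \left(-3\right)\right)^{2} + 84 \left(\left(-24\right) \left(-3\right)\right)} = \frac{48}{1508 + 72^{2} + 84 \cdot 72} = \frac{48}{1508 + 5184 + 6048} = \frac{48}{12740} = 48 \cdot \frac{1}{12740} = \frac{12}{3185}$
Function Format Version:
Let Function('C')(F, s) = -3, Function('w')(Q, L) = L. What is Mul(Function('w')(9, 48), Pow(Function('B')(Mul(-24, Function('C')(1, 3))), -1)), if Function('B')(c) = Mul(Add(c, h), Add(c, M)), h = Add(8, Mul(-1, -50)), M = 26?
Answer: Rational(12, 3185) ≈ 0.0037677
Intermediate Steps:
h = 58 (h = Add(8, 50) = 58)
Function('B')(c) = Mul(Add(26, c), Add(58, c)) (Function('B')(c) = Mul(Add(c, 58), Add(c, 26)) = Mul(Add(58, c), Add(26, c)) = Mul(Add(26, c), Add(58, c)))
Mul(Function('w')(9, 48), Pow(Function('B')(Mul(-24, Function('C')(1, 3))), -1)) = Mul(48, Pow(Add(1508, Pow(Mul(-24, -3), 2), Mul(84, Mul(-24, -3))), -1)) = Mul(48, Pow(Add(1508, Pow(72, 2), Mul(84, 72)), -1)) = Mul(48, Pow(Add(1508, 5184, 6048), -1)) = Mul(48, Pow(12740, -1)) = Mul(48, Rational(1, 12740)) = Rational(12, 3185)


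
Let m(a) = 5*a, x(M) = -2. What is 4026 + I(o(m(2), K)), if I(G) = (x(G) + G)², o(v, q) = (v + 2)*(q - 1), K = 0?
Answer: 4222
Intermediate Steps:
o(v, q) = (-1 + q)*(2 + v) (o(v, q) = (2 + v)*(-1 + q) = (-1 + q)*(2 + v))
I(G) = (-2 + G)²
4026 + I(o(m(2), K)) = 4026 + (-2 + (-2 - 5*2 + 2*0 + 0*(5*2)))² = 4026 + (-2 + (-2 - 1*10 + 0 + 0*10))² = 4026 + (-2 + (-2 - 10 + 0 + 0))² = 4026 + (-2 - 12)² = 4026 + (-14)² = 4026 + 196 = 4222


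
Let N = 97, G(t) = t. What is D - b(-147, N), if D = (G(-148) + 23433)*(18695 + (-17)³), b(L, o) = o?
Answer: 320913773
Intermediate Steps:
D = 320913870 (D = (-148 + 23433)*(18695 + (-17)³) = 23285*(18695 - 4913) = 23285*13782 = 320913870)
D - b(-147, N) = 320913870 - 1*97 = 320913870 - 97 = 320913773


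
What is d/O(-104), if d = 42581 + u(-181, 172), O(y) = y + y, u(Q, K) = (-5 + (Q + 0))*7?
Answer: -41279/208 ≈ -198.46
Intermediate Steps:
u(Q, K) = -35 + 7*Q (u(Q, K) = (-5 + Q)*7 = -35 + 7*Q)
O(y) = 2*y
d = 41279 (d = 42581 + (-35 + 7*(-181)) = 42581 + (-35 - 1267) = 42581 - 1302 = 41279)
d/O(-104) = 41279/((2*(-104))) = 41279/(-208) = 41279*(-1/208) = -41279/208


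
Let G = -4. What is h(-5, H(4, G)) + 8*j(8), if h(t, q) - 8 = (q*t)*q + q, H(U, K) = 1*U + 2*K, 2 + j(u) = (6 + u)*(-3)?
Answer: -428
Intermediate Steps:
j(u) = -20 - 3*u (j(u) = -2 + (6 + u)*(-3) = -2 + (-18 - 3*u) = -20 - 3*u)
H(U, K) = U + 2*K
h(t, q) = 8 + q + t*q² (h(t, q) = 8 + ((q*t)*q + q) = 8 + (t*q² + q) = 8 + (q + t*q²) = 8 + q + t*q²)
h(-5, H(4, G)) + 8*j(8) = (8 + (4 + 2*(-4)) - 5*(4 + 2*(-4))²) + 8*(-20 - 3*8) = (8 + (4 - 8) - 5*(4 - 8)²) + 8*(-20 - 24) = (8 - 4 - 5*(-4)²) + 8*(-44) = (8 - 4 - 5*16) - 352 = (8 - 4 - 80) - 352 = -76 - 352 = -428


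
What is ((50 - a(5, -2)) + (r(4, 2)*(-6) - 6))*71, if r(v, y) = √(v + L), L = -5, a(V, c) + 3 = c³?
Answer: 3905 - 426*I ≈ 3905.0 - 426.0*I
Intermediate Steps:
a(V, c) = -3 + c³
r(v, y) = √(-5 + v) (r(v, y) = √(v - 5) = √(-5 + v))
((50 - a(5, -2)) + (r(4, 2)*(-6) - 6))*71 = ((50 - (-3 + (-2)³)) + (√(-5 + 4)*(-6) - 6))*71 = ((50 - (-3 - 8)) + (√(-1)*(-6) - 6))*71 = ((50 - 1*(-11)) + (I*(-6) - 6))*71 = ((50 + 11) + (-6*I - 6))*71 = (61 + (-6 - 6*I))*71 = (55 - 6*I)*71 = 3905 - 426*I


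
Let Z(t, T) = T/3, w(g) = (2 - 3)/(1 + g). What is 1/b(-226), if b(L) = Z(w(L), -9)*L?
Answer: 1/678 ≈ 0.0014749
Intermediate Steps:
w(g) = -1/(1 + g)
Z(t, T) = T/3 (Z(t, T) = T*(⅓) = T/3)
b(L) = -3*L (b(L) = ((⅓)*(-9))*L = -3*L)
1/b(-226) = 1/(-3*(-226)) = 1/678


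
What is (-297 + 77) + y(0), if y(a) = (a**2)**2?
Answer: -220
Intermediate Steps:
y(a) = a**4
(-297 + 77) + y(0) = (-297 + 77) + 0**4 = -220 + 0 = -220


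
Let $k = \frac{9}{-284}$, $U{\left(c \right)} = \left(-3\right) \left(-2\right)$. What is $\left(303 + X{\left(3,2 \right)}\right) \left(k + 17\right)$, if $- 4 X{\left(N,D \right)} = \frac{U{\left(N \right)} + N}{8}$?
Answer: $\frac{46681653}{9088} \approx 5136.6$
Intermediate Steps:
$U{\left(c \right)} = 6$
$X{\left(N,D \right)} = - \frac{3}{16} - \frac{N}{32}$ ($X{\left(N,D \right)} = - \frac{\left(6 + N\right) \frac{1}{8}}{4} = - \frac{\frac{3}{4} + \frac{N}{8}}{4} = - \frac{3}{16} - \frac{N}{32}$)
$k = - \frac{9}{284}$ ($k = 9 \left(- \frac{1}{284}\right) = - \frac{9}{284} \approx -0.03169$)
$\left(303 + X{\left(3,2 \right)}\right) \left(k + 17\right) = \left(303 - \frac{9}{32}\right) \left(- \frac{9}{284} + 17\right) = \left(303 - \frac{9}{32}\right) \frac{4819}{284} = \frac{9687}{32} \cdot \frac{4819}{284} = \frac{46681653}{9088}$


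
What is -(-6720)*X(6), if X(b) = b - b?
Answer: 0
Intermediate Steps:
X(b) = 0
-(-6720)*X(6) = -(-6720)*0 = -420*0 = 0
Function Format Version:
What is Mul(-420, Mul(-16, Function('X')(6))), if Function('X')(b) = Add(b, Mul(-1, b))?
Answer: 0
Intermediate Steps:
Function('X')(b) = 0
Mul(-420, Mul(-16, Function('X')(6))) = Mul(-420, Mul(-16, 0)) = Mul(-420, 0) = 0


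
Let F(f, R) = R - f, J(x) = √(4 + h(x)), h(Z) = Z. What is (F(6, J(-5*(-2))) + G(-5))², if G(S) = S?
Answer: (11 - √14)² ≈ 52.684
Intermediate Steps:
J(x) = √(4 + x)
(F(6, J(-5*(-2))) + G(-5))² = ((√(4 - 5*(-2)) - 1*6) - 5)² = ((√(4 + 10) - 6) - 5)² = ((√14 - 6) - 5)² = ((-6 + √14) - 5)² = (-11 + √14)²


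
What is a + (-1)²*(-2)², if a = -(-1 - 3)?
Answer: 8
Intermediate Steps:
a = 4 (a = -1*(-4) = 4)
a + (-1)²*(-2)² = 4 + (-1)²*(-2)² = 4 + 1*4 = 4 + 4 = 8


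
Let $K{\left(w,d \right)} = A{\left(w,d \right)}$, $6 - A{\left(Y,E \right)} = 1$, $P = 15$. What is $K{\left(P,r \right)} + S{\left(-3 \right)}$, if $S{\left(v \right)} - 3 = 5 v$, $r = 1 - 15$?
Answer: $-7$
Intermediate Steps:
$r = -14$ ($r = 1 - 15 = -14$)
$A{\left(Y,E \right)} = 5$ ($A{\left(Y,E \right)} = 6 - 1 = 5$)
$K{\left(w,d \right)} = 5$
$S{\left(v \right)} = 3 + 5 v$
$K{\left(P,r \right)} + S{\left(-3 \right)} = 5 + \left(3 + 5 \left(-3\right)\right) = 5 + \left(3 - 15\right) = 5 - 12 = -7$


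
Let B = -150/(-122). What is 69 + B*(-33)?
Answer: 1734/61 ≈ 28.426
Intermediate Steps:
B = 75/61 (B = -150*(-1/122) = 75/61 ≈ 1.2295)
69 + B*(-33) = 69 + (75/61)*(-33) = 69 - 2475/61 = 1734/61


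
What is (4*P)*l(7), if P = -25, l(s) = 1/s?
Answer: -100/7 ≈ -14.286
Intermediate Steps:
(4*P)*l(7) = (4*(-25))/7 = -100*⅐ = -100/7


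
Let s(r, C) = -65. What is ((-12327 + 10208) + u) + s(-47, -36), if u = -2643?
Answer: -4827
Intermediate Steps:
((-12327 + 10208) + u) + s(-47, -36) = ((-12327 + 10208) - 2643) - 65 = (-2119 - 2643) - 65 = -4762 - 65 = -4827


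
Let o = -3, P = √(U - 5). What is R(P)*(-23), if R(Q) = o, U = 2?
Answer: 69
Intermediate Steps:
P = I*√3 (P = √(2 - 5) = √(-3) = I*√3 ≈ 1.732*I)
R(Q) = -3
R(P)*(-23) = -3*(-23) = 69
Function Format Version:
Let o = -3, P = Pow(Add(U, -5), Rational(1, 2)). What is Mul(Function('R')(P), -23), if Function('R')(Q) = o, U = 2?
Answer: 69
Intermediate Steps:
P = Mul(I, Pow(3, Rational(1, 2))) (P = Pow(Add(2, -5), Rational(1, 2)) = Pow(-3, Rational(1, 2)) = Mul(I, Pow(3, Rational(1, 2))) ≈ Mul(1.7320, I))
Function('R')(Q) = -3
Mul(Function('R')(P), -23) = Mul(-3, -23) = 69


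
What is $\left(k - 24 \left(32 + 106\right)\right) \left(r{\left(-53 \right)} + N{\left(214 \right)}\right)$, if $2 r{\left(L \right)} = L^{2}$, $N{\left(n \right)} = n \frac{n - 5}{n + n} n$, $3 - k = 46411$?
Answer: $-1181720100$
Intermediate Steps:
$k = -46408$ ($k = 3 - 46411 = -46408$)
$N{\left(n \right)} = n \left(- \frac{5}{2} + \frac{n}{2}\right)$ ($N{\left(n \right)} = n \frac{-5 + n}{2 n} n = \left(- \frac{5}{2} + \frac{n}{2}\right) n = n \left(- \frac{5}{2} + \frac{n}{2}\right)$)
$r{\left(L \right)} = \frac{L^{2}}{2}$
$\left(k - 24 \left(32 + 106\right)\right) \left(r{\left(-53 \right)} + N{\left(214 \right)}\right) = \left(-46408 - 24 \left(32 + 106\right)\right) \left(\frac{\left(-53\right)^{2}}{2} + \frac{1}{2} \cdot 214 \left(-5 + 214\right)\right) = \left(-46408 - 3312\right) \left(\frac{1}{2} \cdot 2809 + \frac{1}{2} \cdot 214 \cdot 209\right) = \left(-46408 - 3312\right) \left(\frac{2809}{2} + 22363\right) = \left(-49720\right) \frac{47535}{2} = -1181720100$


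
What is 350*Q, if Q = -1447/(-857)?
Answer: 506450/857 ≈ 590.96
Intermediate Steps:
Q = 1447/857 (Q = -1447*(-1/857) = 1447/857 ≈ 1.6884)
350*Q = 350*(1447/857) = 506450/857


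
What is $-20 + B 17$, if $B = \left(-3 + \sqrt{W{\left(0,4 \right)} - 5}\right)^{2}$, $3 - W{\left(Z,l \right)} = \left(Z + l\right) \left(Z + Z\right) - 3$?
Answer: $48$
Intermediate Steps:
$W{\left(Z,l \right)} = 6 - 2 Z \left(Z + l\right)$ ($W{\left(Z,l \right)} = 3 - \left(\left(Z + l\right) \left(Z + Z\right) - 3\right) = 3 - \left(\left(Z + l\right) 2 Z - 3\right) = 3 - \left(2 Z \left(Z + l\right) - 3\right) = 3 - \left(-3 + 2 Z \left(Z + l\right)\right) = 6 - 2 Z \left(Z + l\right)$)
$B = 4$ ($B = \left(-3 + \sqrt{\left(6 - 2 \cdot 0^{2} - 0 \cdot 4\right) - 5}\right)^{2} = \left(-3 + \sqrt{\left(6 - 0 + 0\right) - 5}\right)^{2} = \left(-3 + \sqrt{\left(6 + 0 + 0\right) - 5}\right)^{2} = \left(-3 + \sqrt{6 - 5}\right)^{2} = \left(-3 + \sqrt{1}\right)^{2} = \left(-3 + 1\right)^{2} = \left(-2\right)^{2} = 4$)
$-20 + B 17 = -20 + 4 \cdot 17 = -20 + 68 = 48$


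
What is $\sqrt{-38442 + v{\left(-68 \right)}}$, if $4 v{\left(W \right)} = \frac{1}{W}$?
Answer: $\frac{5 i \sqrt{7110233}}{68} \approx 196.07 i$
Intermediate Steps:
$v{\left(W \right)} = \frac{1}{4 W}$
$\sqrt{-38442 + v{\left(-68 \right)}} = \sqrt{-38442 + \frac{1}{4 \left(-68\right)}} = \sqrt{-38442 + \frac{1}{4} \left(- \frac{1}{68}\right)} = \sqrt{-38442 - \frac{1}{272}} = \sqrt{- \frac{10456225}{272}} = \frac{5 i \sqrt{7110233}}{68}$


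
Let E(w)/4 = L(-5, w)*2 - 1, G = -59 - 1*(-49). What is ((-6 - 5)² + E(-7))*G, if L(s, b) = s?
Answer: -770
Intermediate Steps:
G = -10 (G = -59 + 49 = -10)
E(w) = -44 (E(w) = 4*(-5*2 - 1) = 4*(-10 - 1) = 4*(-11) = -44)
((-6 - 5)² + E(-7))*G = ((-6 - 5)² - 44)*(-10) = ((-11)² - 44)*(-10) = (121 - 44)*(-10) = 77*(-10) = -770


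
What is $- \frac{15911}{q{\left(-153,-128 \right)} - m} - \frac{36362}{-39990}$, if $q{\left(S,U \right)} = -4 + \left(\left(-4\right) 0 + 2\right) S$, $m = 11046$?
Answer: $\frac{524603881}{227063220} \approx 2.3104$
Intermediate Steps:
$q{\left(S,U \right)} = -4 + 2 S$ ($q{\left(S,U \right)} = -4 + \left(0 + 2\right) S = -4 + 2 S$)
$- \frac{15911}{q{\left(-153,-128 \right)} - m} - \frac{36362}{-39990} = - \frac{15911}{\left(-4 + 2 \left(-153\right)\right) - 11046} - \frac{36362}{-39990} = - \frac{15911}{\left(-4 - 306\right) - 11046} - - \frac{18181}{19995} = - \frac{15911}{-310 - 11046} + \frac{18181}{19995} = - \frac{15911}{-11356} + \frac{18181}{19995} = \left(-15911\right) \left(- \frac{1}{11356}\right) + \frac{18181}{19995} = \frac{15911}{11356} + \frac{18181}{19995} = \frac{524603881}{227063220}$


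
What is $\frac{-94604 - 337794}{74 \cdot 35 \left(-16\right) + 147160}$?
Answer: $- \frac{216199}{52860} \approx -4.09$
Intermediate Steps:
$\frac{-94604 - 337794}{74 \cdot 35 \left(-16\right) + 147160} = - \frac{432398}{2590 \left(-16\right) + 147160} = - \frac{432398}{-41440 + 147160} = - \frac{432398}{105720} = \left(-432398\right) \frac{1}{105720} = - \frac{216199}{52860}$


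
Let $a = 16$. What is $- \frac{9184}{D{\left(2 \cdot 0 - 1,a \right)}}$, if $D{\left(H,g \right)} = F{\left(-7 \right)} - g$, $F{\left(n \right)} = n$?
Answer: $\frac{9184}{23} \approx 399.3$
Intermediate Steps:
$D{\left(H,g \right)} = -7 - g$
$- \frac{9184}{D{\left(2 \cdot 0 - 1,a \right)}} = - \frac{9184}{-7 - 16} = - \frac{9184}{-23} = \left(-9184\right) \left(- \frac{1}{23}\right) = \frac{9184}{23}$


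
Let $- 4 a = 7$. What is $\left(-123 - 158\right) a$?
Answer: $\frac{1967}{4} \approx 491.75$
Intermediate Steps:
$a = - \frac{7}{4}$ ($a = \left(- \frac{1}{4}\right) 7 = - \frac{7}{4} \approx -1.75$)
$\left(-123 - 158\right) a = \left(-123 - 158\right) \left(- \frac{7}{4}\right) = \left(-281\right) \left(- \frac{7}{4}\right) = \frac{1967}{4}$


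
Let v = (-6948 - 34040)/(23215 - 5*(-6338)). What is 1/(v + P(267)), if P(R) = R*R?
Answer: 54905/3914081557 ≈ 1.4028e-5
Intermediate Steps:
P(R) = R²
v = -40988/54905 (v = -40988/(23215 + 31690) = -40988/54905 ≈ -0.74653)
1/(v + P(267)) = 1/(-40988/54905 + 267²) = 1/(-40988/54905 + 71289) = 1/(3914081557/54905) = 54905/3914081557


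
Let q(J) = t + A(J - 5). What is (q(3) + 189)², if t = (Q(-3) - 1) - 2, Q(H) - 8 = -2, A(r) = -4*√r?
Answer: 36832 - 1536*I*√2 ≈ 36832.0 - 2172.2*I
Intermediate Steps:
Q(H) = 6 (Q(H) = 8 - 2 = 6)
t = 3 (t = (6 - 1) - 2 = 5 - 2 = 3)
q(J) = 3 - 4*√(-5 + J) (q(J) = 3 - 4*√(J - 5) = 3 - 4*√(-5 + J))
(q(3) + 189)² = ((3 - 4*√(-5 + 3)) + 189)² = ((3 - 4*I*√2) + 189)² = (192 - 4*I*√2)²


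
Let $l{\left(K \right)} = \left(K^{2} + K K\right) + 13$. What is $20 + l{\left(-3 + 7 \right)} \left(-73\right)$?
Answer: $-3265$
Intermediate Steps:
$l{\left(K \right)} = 13 + 2 K^{2}$ ($l{\left(K \right)} = \left(K^{2} + K^{2}\right) + 13 = 2 K^{2} + 13 = 13 + 2 K^{2}$)
$20 + l{\left(-3 + 7 \right)} \left(-73\right) = 20 + \left(13 + 2 \left(-3 + 7\right)^{2}\right) \left(-73\right) = 20 + \left(13 + 2 \cdot 4^{2}\right) \left(-73\right) = 20 + \left(13 + 2 \cdot 16\right) \left(-73\right) = 20 + \left(13 + 32\right) \left(-73\right) = 20 + 45 \left(-73\right) = 20 - 3285 = -3265$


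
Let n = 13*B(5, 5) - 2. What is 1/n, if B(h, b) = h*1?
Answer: 1/63 ≈ 0.015873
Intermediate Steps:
B(h, b) = h
n = 63 (n = 13*5 - 2 = 65 - 2 = 63)
1/n = 1/63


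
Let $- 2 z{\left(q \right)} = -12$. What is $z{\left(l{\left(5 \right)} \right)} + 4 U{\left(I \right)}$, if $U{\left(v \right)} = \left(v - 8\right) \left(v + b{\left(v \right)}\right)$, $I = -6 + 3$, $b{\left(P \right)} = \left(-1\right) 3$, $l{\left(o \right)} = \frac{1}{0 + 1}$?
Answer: $270$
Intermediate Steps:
$l{\left(o \right)} = 1$ ($l{\left(o \right)} = 1^{-1} = 1$)
$b{\left(P \right)} = -3$
$I = -3$
$z{\left(q \right)} = 6$ ($z{\left(q \right)} = \left(- \frac{1}{2}\right) \left(-12\right) = 6$)
$U{\left(v \right)} = \left(-8 + v\right) \left(-3 + v\right)$ ($U{\left(v \right)} = \left(v - 8\right) \left(v - 3\right) = \left(-8 + v\right) \left(-3 + v\right)$)
$z{\left(l{\left(5 \right)} \right)} + 4 U{\left(I \right)} = 6 + 4 \left(24 + \left(-3\right)^{2} - -33\right) = 6 + 4 \left(24 + 9 + 33\right) = 6 + 4 \cdot 66 = 6 + 264 = 270$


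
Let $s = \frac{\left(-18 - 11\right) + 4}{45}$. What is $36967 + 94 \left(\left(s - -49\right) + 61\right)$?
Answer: $\frac{425293}{9} \approx 47255.0$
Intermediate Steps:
$s = - \frac{5}{9}$ ($s = \left(-29 + 4\right) \frac{1}{45} = \left(-25\right) \frac{1}{45} = - \frac{5}{9} \approx -0.55556$)
$36967 + 94 \left(\left(s - -49\right) + 61\right) = 36967 + 94 \left(\left(- \frac{5}{9} - -49\right) + 61\right) = 36967 + 94 \left(\left(- \frac{5}{9} + 49\right) + 61\right) = 36967 + 94 \left(\frac{436}{9} + 61\right) = 36967 + 94 \cdot \frac{985}{9} = 36967 + \frac{92590}{9} = \frac{425293}{9}$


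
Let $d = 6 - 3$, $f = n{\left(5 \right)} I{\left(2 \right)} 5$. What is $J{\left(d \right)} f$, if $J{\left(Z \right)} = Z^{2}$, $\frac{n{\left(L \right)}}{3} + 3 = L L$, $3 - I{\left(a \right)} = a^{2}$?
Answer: $-2970$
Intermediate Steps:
$I{\left(a \right)} = 3 - a^{2}$
$n{\left(L \right)} = -9 + 3 L^{2}$ ($n{\left(L \right)} = -9 + 3 L L = -9 + 3 L^{2}$)
$f = -330$ ($f = \left(-9 + 3 \cdot 5^{2}\right) \left(3 - 2^{2}\right) 5 = \left(-9 + 3 \cdot 25\right) \left(3 - 4\right) 5 = \left(-9 + 75\right) \left(3 - 4\right) 5 = 66 \left(-1\right) 5 = \left(-66\right) 5 = -330$)
$d = 3$ ($d = 6 - 3 = 3$)
$J{\left(d \right)} f = 3^{2} \left(-330\right) = 9 \left(-330\right) = -2970$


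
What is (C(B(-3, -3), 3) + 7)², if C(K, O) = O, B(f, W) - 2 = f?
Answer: 100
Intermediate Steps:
B(f, W) = 2 + f
(C(B(-3, -3), 3) + 7)² = (3 + 7)² = 10² = 100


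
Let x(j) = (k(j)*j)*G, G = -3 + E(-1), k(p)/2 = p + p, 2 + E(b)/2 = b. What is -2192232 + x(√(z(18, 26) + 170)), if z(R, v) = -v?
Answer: -2197416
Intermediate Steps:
E(b) = -4 + 2*b
k(p) = 4*p (k(p) = 2*(p + p) = 2*(2*p) = 4*p)
G = -9 (G = -3 + (-4 + 2*(-1)) = -3 + (-4 - 2) = -3 - 6 = -9)
x(j) = -36*j² (x(j) = ((4*j)*j)*(-9) = (4*j²)*(-9) = -36*j²)
-2192232 + x(√(z(18, 26) + 170)) = -2192232 - 36*(√(-1*26 + 170))² = -2192232 - 36*(√(-26 + 170))² = -2192232 - 36*(√144)² = -2192232 - 36*12² = -2192232 - 36*144 = -2192232 - 5184 = -2197416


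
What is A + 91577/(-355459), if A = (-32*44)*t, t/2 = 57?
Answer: -57055526585/355459 ≈ -1.6051e+5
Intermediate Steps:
t = 114 (t = 2*57 = 114)
A = -160512 (A = -32*44*114 = -1408*114 = -160512)
A + 91577/(-355459) = -160512 + 91577/(-355459) = -160512 + 91577*(-1/355459) = -160512 - 91577/355459 = -57055526585/355459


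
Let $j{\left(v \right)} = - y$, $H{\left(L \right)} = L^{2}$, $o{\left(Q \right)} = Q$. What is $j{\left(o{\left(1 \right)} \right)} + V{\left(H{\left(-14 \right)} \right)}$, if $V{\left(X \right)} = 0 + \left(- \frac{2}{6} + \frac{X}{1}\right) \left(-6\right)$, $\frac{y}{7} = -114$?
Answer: $-376$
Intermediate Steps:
$y = -798$ ($y = 7 \left(-114\right) = -798$)
$V{\left(X \right)} = 2 - 6 X$ ($V{\left(X \right)} = 0 + \left(\left(-2\right) \frac{1}{6} + X 1\right) \left(-6\right) = 0 + \left(- \frac{1}{3} + X\right) \left(-6\right) = 0 - \left(-2 + 6 X\right) = 2 - 6 X$)
$j{\left(v \right)} = 798$ ($j{\left(v \right)} = \left(-1\right) \left(-798\right) = 798$)
$j{\left(o{\left(1 \right)} \right)} + V{\left(H{\left(-14 \right)} \right)} = 798 + \left(2 - 6 \left(-14\right)^{2}\right) = 798 + \left(2 - 1176\right) = 798 - 1174 = -376$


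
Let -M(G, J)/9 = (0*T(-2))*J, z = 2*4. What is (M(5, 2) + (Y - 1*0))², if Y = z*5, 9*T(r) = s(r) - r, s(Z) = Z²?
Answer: 1600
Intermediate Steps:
T(r) = -r/9 + r²/9 (T(r) = (r² - r)/9 = -r/9 + r²/9)
z = 8
M(G, J) = 0 (M(G, J) = -9*0*((⅑)*(-2)*(-1 - 2))*J = -9*0*((⅑)*(-2)*(-3))*J = -9*0*(⅔)*J = -0*J = -9*0 = 0)
Y = 40 (Y = 8*5 = 40)
(M(5, 2) + (Y - 1*0))² = (0 + (40 - 1*0))² = (0 + (40 + 0))² = (0 + 40)² = 40² = 1600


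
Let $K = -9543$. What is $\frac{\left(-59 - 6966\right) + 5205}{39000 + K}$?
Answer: $- \frac{1820}{29457} \approx -0.061785$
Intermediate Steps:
$\frac{\left(-59 - 6966\right) + 5205}{39000 + K} = \frac{\left(-59 - 6966\right) + 5205}{39000 - 9543} = \frac{\left(-59 - 6966\right) + 5205}{29457} = \left(-7025 + 5205\right) \frac{1}{29457} = \left(-1820\right) \frac{1}{29457} = - \frac{1820}{29457}$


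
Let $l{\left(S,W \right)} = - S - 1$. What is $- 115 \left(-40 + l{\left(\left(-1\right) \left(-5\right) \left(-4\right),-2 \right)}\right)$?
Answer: $2415$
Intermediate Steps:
$l{\left(S,W \right)} = -1 - S$
$- 115 \left(-40 + l{\left(\left(-1\right) \left(-5\right) \left(-4\right),-2 \right)}\right) = - 115 \left(-40 - \left(1 + \left(-1\right) \left(-5\right) \left(-4\right)\right)\right) = - 115 \left(-40 - \left(1 + 5 \left(-4\right)\right)\right) = - 115 \left(-40 - -19\right) = - 115 \left(-40 + \left(-1 + 20\right)\right) = - 115 \left(-40 + 19\right) = \left(-115\right) \left(-21\right) = 2415$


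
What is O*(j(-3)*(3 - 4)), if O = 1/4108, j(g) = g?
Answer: 3/4108 ≈ 0.00073028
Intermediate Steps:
O = 1/4108 ≈ 0.00024343
O*(j(-3)*(3 - 4)) = (-3*(3 - 4))/4108 = (-3*(-1))/4108 = (1/4108)*3 = 3/4108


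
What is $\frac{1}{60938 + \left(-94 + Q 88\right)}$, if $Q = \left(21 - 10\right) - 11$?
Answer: $\frac{1}{60844} \approx 1.6435 \cdot 10^{-5}$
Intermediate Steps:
$Q = 0$ ($Q = 11 - 11 = 0$)
$\frac{1}{60938 + \left(-94 + Q 88\right)} = \frac{1}{60938 + \left(-94 + 0 \cdot 88\right)} = \frac{1}{60938 + \left(-94 + 0\right)} = \frac{1}{60938 - 94} = \frac{1}{60844}$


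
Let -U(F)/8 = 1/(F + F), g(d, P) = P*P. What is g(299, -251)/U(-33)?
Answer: 2079033/4 ≈ 5.1976e+5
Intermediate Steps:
g(d, P) = P**2
U(F) = -4/F (U(F) = -8/(F + F) = -8*1/(2*F) = -4/F)
g(299, -251)/U(-33) = (-251)**2/((-4/(-33))) = 63001/((-4*(-1/33))) = 63001/(4/33) = 63001*(33/4) = 2079033/4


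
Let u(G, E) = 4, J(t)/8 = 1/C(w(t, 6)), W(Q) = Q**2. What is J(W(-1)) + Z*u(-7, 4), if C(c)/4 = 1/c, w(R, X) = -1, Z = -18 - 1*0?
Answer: -74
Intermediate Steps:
Z = -18 (Z = -18 + 0 = -18)
C(c) = 4/c
J(t) = -2 (J(t) = 8/((4/(-1))) = 8/((4*(-1))) = 8/(-4) = 8*(-1/4) = -2)
J(W(-1)) + Z*u(-7, 4) = -2 - 18*4 = -2 - 72 = -74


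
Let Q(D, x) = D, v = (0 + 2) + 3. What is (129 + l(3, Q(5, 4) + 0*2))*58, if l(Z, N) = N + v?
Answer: 8062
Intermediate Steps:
v = 5 (v = 2 + 3 = 5)
l(Z, N) = 5 + N (l(Z, N) = N + 5 = 5 + N)
(129 + l(3, Q(5, 4) + 0*2))*58 = (129 + (5 + (5 + 0*2)))*58 = (129 + (5 + (5 + 0)))*58 = (129 + (5 + 5))*58 = (129 + 10)*58 = 139*58 = 8062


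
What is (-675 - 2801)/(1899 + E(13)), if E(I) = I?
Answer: -869/478 ≈ -1.8180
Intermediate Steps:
(-675 - 2801)/(1899 + E(13)) = (-675 - 2801)/(1899 + 13) = -3476/1912 = -3476*1/1912 = -869/478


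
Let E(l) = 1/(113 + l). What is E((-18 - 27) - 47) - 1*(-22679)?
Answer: 476260/21 ≈ 22679.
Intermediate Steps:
E((-18 - 27) - 47) - 1*(-22679) = 1/(113 + ((-18 - 27) - 47)) - 1*(-22679) = 1/(113 + (-45 - 47)) + 22679 = 1/(113 - 92) + 22679 = 1/21 + 22679 = 476260/21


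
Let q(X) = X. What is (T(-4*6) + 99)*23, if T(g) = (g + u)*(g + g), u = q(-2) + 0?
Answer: 30981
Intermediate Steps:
u = -2 (u = -2 + 0 = -2)
T(g) = 2*g*(-2 + g) (T(g) = (g - 2)*(g + g) = (-2 + g)*(2*g) = 2*g*(-2 + g))
(T(-4*6) + 99)*23 = (2*(-4*6)*(-2 - 4*6) + 99)*23 = (2*(-24)*(-2 - 24) + 99)*23 = (2*(-24)*(-26) + 99)*23 = (1248 + 99)*23 = 1347*23 = 30981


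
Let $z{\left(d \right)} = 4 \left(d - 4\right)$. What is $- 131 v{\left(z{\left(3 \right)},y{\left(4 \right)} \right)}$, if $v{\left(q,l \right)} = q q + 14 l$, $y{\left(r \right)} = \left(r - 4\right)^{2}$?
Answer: $-2096$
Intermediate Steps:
$y{\left(r \right)} = \left(-4 + r\right)^{2}$
$z{\left(d \right)} = -16 + 4 d$ ($z{\left(d \right)} = 4 \left(-4 + d\right) = -16 + 4 d$)
$v{\left(q,l \right)} = q^{2} + 14 l$
$- 131 v{\left(z{\left(3 \right)},y{\left(4 \right)} \right)} = - 131 \left(\left(-16 + 4 \cdot 3\right)^{2} + 14 \left(-4 + 4\right)^{2}\right) = - 131 \left(\left(-16 + 12\right)^{2} + 14 \cdot 0^{2}\right) = - 131 \left(\left(-4\right)^{2} + 14 \cdot 0\right) = - 131 \left(16 + 0\right) = \left(-131\right) 16 = -2096$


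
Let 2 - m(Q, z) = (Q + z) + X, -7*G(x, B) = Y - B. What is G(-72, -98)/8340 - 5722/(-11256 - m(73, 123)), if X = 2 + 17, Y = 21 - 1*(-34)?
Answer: 110786927/214896780 ≈ 0.51554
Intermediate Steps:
Y = 55 (Y = 21 + 34 = 55)
X = 19
G(x, B) = -55/7 + B/7 (G(x, B) = -(55 - B)/7 = -55/7 + B/7)
m(Q, z) = -17 - Q - z (m(Q, z) = 2 - ((Q + z) + 19) = 2 - (19 + Q + z) = 2 + (-19 - Q - z) = -17 - Q - z)
G(-72, -98)/8340 - 5722/(-11256 - m(73, 123)) = (-55/7 + (⅐)*(-98))/8340 - 5722/(-11256 - (-17 - 1*73 - 1*123)) = (-55/7 - 14)*(1/8340) - 5722/(-11256 - (-17 - 73 - 123)) = -153/7*1/8340 - 5722/(-11256 - 1*(-213)) = -51/19460 - 5722/(-11256 + 213) = -51/19460 - 5722/(-11043) = -51/19460 - 5722*(-1/11043) = -51/19460 + 5722/11043 = 110786927/214896780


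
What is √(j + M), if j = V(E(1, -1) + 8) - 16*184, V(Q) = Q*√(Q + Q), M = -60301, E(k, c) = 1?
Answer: √(-63245 + 27*√2) ≈ 251.41*I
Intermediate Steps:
V(Q) = √2*Q^(3/2) (V(Q) = Q*√(2*Q) = Q*(√2*√Q) = √2*Q^(3/2))
j = -2944 + 27*√2 (j = √2*(1 + 8)^(3/2) - 16*184 = √2*9^(3/2) - 2944 = √2*27 - 2944 = 27*√2 - 2944 = -2944 + 27*√2 ≈ -2905.8)
√(j + M) = √((-2944 + 27*√2) - 60301) = √(-63245 + 27*√2)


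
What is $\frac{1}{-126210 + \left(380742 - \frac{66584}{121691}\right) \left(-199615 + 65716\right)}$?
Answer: $- \frac{121691}{6203932035491172} \approx -1.9615 \cdot 10^{-11}$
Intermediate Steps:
$\frac{1}{-126210 + \left(380742 - \frac{66584}{121691}\right) \left(-199615 + 65716\right)} = \frac{1}{-126210 + \left(380742 - \frac{66584}{121691}\right) \left(-133899\right)} = \frac{1}{-126210 + \frac{46332808138}{121691} \left(-133899\right)} = \frac{1}{-126210 - \frac{6203916676870062}{121691}} = \frac{1}{- \frac{6203932035491172}{121691}} = - \frac{121691}{6203932035491172}$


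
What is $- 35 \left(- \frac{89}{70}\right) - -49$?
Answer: $\frac{187}{2} \approx 93.5$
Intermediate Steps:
$- 35 \left(- \frac{89}{70}\right) - -49 = - 35 \left(\left(-89\right) \frac{1}{70}\right) + 49 = \left(-35\right) \left(- \frac{89}{70}\right) + 49 = \frac{89}{2} + 49 = \frac{187}{2}$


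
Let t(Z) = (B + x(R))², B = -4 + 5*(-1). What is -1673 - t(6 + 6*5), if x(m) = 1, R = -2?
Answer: -1737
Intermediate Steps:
B = -9 (B = -4 - 5 = -9)
t(Z) = 64 (t(Z) = (-9 + 1)² = (-8)² = 64)
-1673 - t(6 + 6*5) = -1673 - 1*64 = -1673 - 64 = -1737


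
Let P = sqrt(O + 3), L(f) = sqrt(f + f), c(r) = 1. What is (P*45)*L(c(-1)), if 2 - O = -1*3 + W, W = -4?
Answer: 90*sqrt(6) ≈ 220.45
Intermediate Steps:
L(f) = sqrt(2)*sqrt(f) (L(f) = sqrt(2*f) = sqrt(2)*sqrt(f))
O = 9 (O = 2 - (-1*3 - 4) = 2 - (-3 - 4) = 2 - 1*(-7) = 2 + 7 = 9)
P = 2*sqrt(3) (P = sqrt(9 + 3) = sqrt(12) = 2*sqrt(3) ≈ 3.4641)
(P*45)*L(c(-1)) = ((2*sqrt(3))*45)*(sqrt(2)*sqrt(1)) = (90*sqrt(3))*(sqrt(2)*1) = (90*sqrt(3))*sqrt(2) = 90*sqrt(6)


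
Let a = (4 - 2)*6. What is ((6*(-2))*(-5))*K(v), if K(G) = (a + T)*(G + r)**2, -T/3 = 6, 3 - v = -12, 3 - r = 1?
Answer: -104040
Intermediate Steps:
r = 2 (r = 3 - 1*1 = 3 - 1 = 2)
v = 15 (v = 3 - 1*(-12) = 3 + 12 = 15)
T = -18 (T = -3*6 = -18)
a = 12 (a = 2*6 = 12)
K(G) = -6*(2 + G)**2 (K(G) = (12 - 18)*(G + 2)**2 = -6*(2 + G)**2)
((6*(-2))*(-5))*K(v) = ((6*(-2))*(-5))*(-6*(2 + 15)**2) = (-12*(-5))*(-6*17**2) = 60*(-6*289) = 60*(-1734) = -104040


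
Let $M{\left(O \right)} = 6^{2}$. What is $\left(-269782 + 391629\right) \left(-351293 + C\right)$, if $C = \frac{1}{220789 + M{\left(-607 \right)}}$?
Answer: $- \frac{78117296661068}{1825} \approx -4.2804 \cdot 10^{10}$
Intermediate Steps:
$M{\left(O \right)} = 36$
$C = \frac{1}{220825}$ ($C = \frac{1}{220789 + 36} = \frac{1}{220825} \approx 4.5285 \cdot 10^{-6}$)
$\left(-269782 + 391629\right) \left(-351293 + C\right) = \left(-269782 + 391629\right) \left(-351293 + \frac{1}{220825}\right) = 121847 \left(- \frac{77574276724}{220825}\right) = - \frac{78117296661068}{1825}$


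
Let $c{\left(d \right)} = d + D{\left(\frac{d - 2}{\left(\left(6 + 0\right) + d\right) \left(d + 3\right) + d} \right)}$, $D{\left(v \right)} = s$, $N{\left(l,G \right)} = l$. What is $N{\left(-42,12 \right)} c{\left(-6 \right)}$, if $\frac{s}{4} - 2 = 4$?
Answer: $-756$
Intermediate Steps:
$s = 24$ ($s = 8 + 4 \cdot 4 = 8 + 16 = 24$)
$D{\left(v \right)} = 24$
$c{\left(d \right)} = 24 + d$ ($c{\left(d \right)} = d + 24 = 24 + d$)
$N{\left(-42,12 \right)} c{\left(-6 \right)} = - 42 \left(24 - 6\right) = \left(-42\right) 18 = -756$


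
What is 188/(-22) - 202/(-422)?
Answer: -18723/2321 ≈ -8.0668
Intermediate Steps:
188/(-22) - 202/(-422) = 188*(-1/22) - 202*(-1/422) = -94/11 + 101/211 = -18723/2321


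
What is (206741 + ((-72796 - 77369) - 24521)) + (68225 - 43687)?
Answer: 56593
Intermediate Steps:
(206741 + ((-72796 - 77369) - 24521)) + (68225 - 43687) = (206741 + (-150165 - 24521)) + 24538 = (206741 - 174686) + 24538 = 32055 + 24538 = 56593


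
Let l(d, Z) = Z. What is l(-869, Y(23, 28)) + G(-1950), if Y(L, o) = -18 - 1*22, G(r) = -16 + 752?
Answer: 696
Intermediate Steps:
G(r) = 736
Y(L, o) = -40 (Y(L, o) = -18 - 22 = -40)
l(-869, Y(23, 28)) + G(-1950) = -40 + 736 = 696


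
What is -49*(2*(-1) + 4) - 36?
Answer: -134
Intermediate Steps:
-49*(2*(-1) + 4) - 36 = -49*(-2 + 4) - 36 = -49*2 - 36 = -98 - 36 = -134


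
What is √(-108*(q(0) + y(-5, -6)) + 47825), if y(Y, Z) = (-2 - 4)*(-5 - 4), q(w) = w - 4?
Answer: 5*√1697 ≈ 205.97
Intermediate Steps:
q(w) = -4 + w
y(Y, Z) = 54 (y(Y, Z) = -6*(-9) = 54)
√(-108*(q(0) + y(-5, -6)) + 47825) = √(-108*((-4 + 0) + 54) + 47825) = √(-108*(-4 + 54) + 47825) = √(-108*50 + 47825) = √(-5400 + 47825) = √42425 = 5*√1697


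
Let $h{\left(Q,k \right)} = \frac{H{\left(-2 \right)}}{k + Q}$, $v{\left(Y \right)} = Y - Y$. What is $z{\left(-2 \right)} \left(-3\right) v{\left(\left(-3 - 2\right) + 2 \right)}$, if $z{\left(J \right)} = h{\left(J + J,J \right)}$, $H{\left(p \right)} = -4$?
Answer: $0$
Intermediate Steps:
$v{\left(Y \right)} = 0$
$h{\left(Q,k \right)} = - \frac{4}{Q + k}$ ($h{\left(Q,k \right)} = - \frac{4}{k + Q} = - \frac{4}{Q + k}$)
$z{\left(J \right)} = - \frac{4}{3 J}$ ($z{\left(J \right)} = - \frac{4}{\left(J + J\right) + J} = - \frac{4}{2 J + J} = - \frac{4}{3 J}$)
$z{\left(-2 \right)} \left(-3\right) v{\left(\left(-3 - 2\right) + 2 \right)} = - \frac{4}{3 \left(-2\right)} \left(-3\right) 0 = \left(- \frac{4}{3}\right) \left(- \frac{1}{2}\right) \left(-3\right) 0 = \frac{2}{3} \left(-3\right) 0 = \left(-2\right) 0 = 0$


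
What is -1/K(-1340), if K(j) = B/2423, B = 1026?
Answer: -2423/1026 ≈ -2.3616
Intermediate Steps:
K(j) = 1026/2423
-1/K(-1340) = -1/1026/2423 = -1*2423/1026 = -2423/1026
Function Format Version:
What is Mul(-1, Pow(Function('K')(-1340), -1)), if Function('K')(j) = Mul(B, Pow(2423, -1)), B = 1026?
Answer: Rational(-2423, 1026) ≈ -2.3616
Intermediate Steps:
Function('K')(j) = Rational(1026, 2423) (Function('K')(j) = Mul(1026, Pow(2423, -1)) = Mul(1026, Rational(1, 2423)) = Rational(1026, 2423))
Mul(-1, Pow(Function('K')(-1340), -1)) = Mul(-1, Pow(Rational(1026, 2423), -1)) = Mul(-1, Rational(2423, 1026)) = Rational(-2423, 1026)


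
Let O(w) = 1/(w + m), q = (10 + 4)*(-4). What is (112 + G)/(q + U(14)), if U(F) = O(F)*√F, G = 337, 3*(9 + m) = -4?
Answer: -217316/27095 - 14817*√14/379330 ≈ -8.1667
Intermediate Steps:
m = -31/3 (m = -9 + (⅓)*(-4) = -9 - 4/3 = -31/3 ≈ -10.333)
q = -56 (q = 14*(-4) = -56)
O(w) = 1/(-31/3 + w) (O(w) = 1/(w - 31/3) = 1/(-31/3 + w))
U(F) = 3*√F/(-31 + 3*F) (U(F) = (3/(-31 + 3*F))*√F = 3*√F/(-31 + 3*F))
(112 + G)/(q + U(14)) = (112 + 337)/(-56 + 3*√14/(-31 + 3*14)) = 449/(-56 + 3*√14/(-31 + 42)) = 449/(-56 + 3*√14/11)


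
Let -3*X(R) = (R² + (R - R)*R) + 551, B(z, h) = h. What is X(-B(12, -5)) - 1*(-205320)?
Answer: 205128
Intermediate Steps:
X(R) = -551/3 - R²/3 (X(R) = -((R² + (R - R)*R) + 551)/3 = -((R² + 0*R) + 551)/3 = -((R² + 0) + 551)/3 = -(R² + 551)/3 = -(551 + R²)/3 = -551/3 - R²/3)
X(-B(12, -5)) - 1*(-205320) = (-551/3 - (-1*(-5))²/3) - 1*(-205320) = (-551/3 - ⅓*5²) + 205320 = (-551/3 - ⅓*25) + 205320 = (-551/3 - 25/3) + 205320 = -192 + 205320 = 205128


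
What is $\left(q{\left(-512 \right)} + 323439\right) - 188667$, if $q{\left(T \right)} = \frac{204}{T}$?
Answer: $\frac{17250765}{128} \approx 1.3477 \cdot 10^{5}$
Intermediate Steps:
$\left(q{\left(-512 \right)} + 323439\right) - 188667 = \left(\frac{204}{-512} + 323439\right) - 188667 = \left(204 \left(- \frac{1}{512}\right) + 323439\right) - 188667 = \left(- \frac{51}{128} + 323439\right) - 188667 = \frac{41400141}{128} - 188667 = \frac{17250765}{128}$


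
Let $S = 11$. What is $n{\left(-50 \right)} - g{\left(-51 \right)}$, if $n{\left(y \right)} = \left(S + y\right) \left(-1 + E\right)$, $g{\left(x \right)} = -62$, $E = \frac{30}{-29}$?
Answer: $\frac{4099}{29} \approx 141.34$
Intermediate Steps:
$E = - \frac{30}{29}$ ($E = 30 \left(- \frac{1}{29}\right) = - \frac{30}{29} \approx -1.0345$)
$n{\left(y \right)} = - \frac{649}{29} - \frac{59 y}{29}$ ($n{\left(y \right)} = \left(11 + y\right) \left(-1 - \frac{30}{29}\right) = \left(11 + y\right) \left(- \frac{59}{29}\right) = - \frac{649}{29} - \frac{59 y}{29}$)
$n{\left(-50 \right)} - g{\left(-51 \right)} = \left(- \frac{649}{29} - - \frac{2950}{29}\right) - -62 = \left(- \frac{649}{29} + \frac{2950}{29}\right) + 62 = \frac{2301}{29} + 62 = \frac{4099}{29}$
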